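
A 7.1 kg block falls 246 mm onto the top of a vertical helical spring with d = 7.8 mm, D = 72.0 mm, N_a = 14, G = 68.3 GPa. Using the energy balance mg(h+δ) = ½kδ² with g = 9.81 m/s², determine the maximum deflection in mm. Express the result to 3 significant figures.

87.7 mm

k = Gd⁴/(8D³N_a) = (68.3×10³)(7.8⁴)/(8·72.0³·14) = 6.0476 N/mm
W = mg = 7.1 × 9.81 = 69.651 N
½kδ² − Wδ − Wh = 0 → δ = (W + √(W² + 2kWh))/k
δ = (69.651 + √(4851.3 + 207241))/6.0476 = (69.651 + 460.53)/6.0476 = 87.669 mm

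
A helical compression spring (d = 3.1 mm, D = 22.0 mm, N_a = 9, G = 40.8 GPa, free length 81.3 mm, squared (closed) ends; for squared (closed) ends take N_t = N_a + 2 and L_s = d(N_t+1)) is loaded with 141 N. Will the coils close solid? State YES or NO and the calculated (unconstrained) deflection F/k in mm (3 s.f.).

k = Gd⁴/(8D³N_a) = (40.8×10³)(3.1⁴)/(8·22.0³·9) = 4.9148 N/mm
N_t = 11; L_s = 3.1·12 = 37.2 mm; δ_solid = L₀ − L_s = 81.3 − 37.2 = 44.1 mm
δ = F/k = 141/4.9148 = 28.689 mm
δ < δ_solid → spring does not go solid

NO, δ = 28.7 mm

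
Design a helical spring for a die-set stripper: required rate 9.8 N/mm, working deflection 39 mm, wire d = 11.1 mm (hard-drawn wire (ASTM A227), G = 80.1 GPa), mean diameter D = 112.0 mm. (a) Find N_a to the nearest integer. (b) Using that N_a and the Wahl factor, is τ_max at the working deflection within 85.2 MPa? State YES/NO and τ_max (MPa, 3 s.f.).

(a) 11 coils; (b) NO, τ_max = 91.5 MPa

N_a = Gd⁴/(8D³k) = (80.1×10³)(11.1⁴)/(8·112.0³·9.8) = 11.04 → N_a = 11
Actual rate k = Gd⁴/(8D³·11) = 9.8353 N/mm
Working load F = kδ = 9.8353·39 = 383.58 N
C = 112.0/11.1 = 10.0901; K_W = (4C−1)/(4C−4)+0.615/C = 1.1435
τ_max = K_W·8FD/(πd³) = 1.1435·79.991 = 91.466 MPa
τ_max > 85.2 MPa → exceeds allowable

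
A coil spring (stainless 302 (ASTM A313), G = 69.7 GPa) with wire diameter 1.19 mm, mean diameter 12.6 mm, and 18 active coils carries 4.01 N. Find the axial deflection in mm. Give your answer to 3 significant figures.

8.26 mm

k = Gd⁴/(8D³N_a) = (69.7×10³)(1.19⁴)/(8·12.6³·18) = 0.48523 N/mm
δ = F/k = 4.01 / 0.48523 = 8.2641 mm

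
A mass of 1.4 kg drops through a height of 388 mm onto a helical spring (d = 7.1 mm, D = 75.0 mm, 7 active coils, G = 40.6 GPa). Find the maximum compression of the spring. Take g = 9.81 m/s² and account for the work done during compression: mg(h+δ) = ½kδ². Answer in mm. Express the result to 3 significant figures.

k = Gd⁴/(8D³N_a) = (40.6×10³)(7.1⁴)/(8·75.0³·7) = 4.367 N/mm
W = mg = 1.4 × 9.81 = 13.734 N
½kδ² − Wδ − Wh = 0 → δ = (W + √(W² + 2kWh))/k
δ = (13.734 + √(188.62 + 46542.1))/4.367 = (13.734 + 216.17)/4.367 = 52.646 mm

52.6 mm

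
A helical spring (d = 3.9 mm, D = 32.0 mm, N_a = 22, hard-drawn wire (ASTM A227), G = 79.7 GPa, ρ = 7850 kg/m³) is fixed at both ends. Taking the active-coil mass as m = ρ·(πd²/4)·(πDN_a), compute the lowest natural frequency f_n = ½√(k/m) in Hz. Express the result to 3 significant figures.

62.1 Hz

k = Gd⁴/(8D³N_a) = (79.7×10³)(3.9⁴)/(8·32.0³·22) = 3.1971 N/mm = 3197.1 N/m
Wire length L = πDN_a = π·32.0·22 = 2211.7 mm
m = ρ·(πd²/4)·L = 7850 × 11.946×10⁻⁶ m² × 2.2117 m = 0.2074 kg
f_n = ½√(k/m) = 0.5·√(3197.1/0.2074) = 0.5·√(15415) = 62.079 Hz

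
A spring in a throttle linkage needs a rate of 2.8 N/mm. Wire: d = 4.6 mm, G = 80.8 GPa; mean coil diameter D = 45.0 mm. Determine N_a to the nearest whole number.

18

N_a = Gd⁴/(8D³k) = (80.8×10³ × 4.6⁴)/(8 × 45.0³ × 2.8)
    = 3.61778e+07 / 2.0412e+06 = 17.72 → 18 coils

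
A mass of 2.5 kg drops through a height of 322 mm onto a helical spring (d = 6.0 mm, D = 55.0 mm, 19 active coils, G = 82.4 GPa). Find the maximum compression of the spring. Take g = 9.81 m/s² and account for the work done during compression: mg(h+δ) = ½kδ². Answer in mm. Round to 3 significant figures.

67.2 mm

k = Gd⁴/(8D³N_a) = (82.4×10³)(6.0⁴)/(8·55.0³·19) = 4.2228 N/mm
W = mg = 2.5 × 9.81 = 24.525 N
½kδ² − Wδ − Wh = 0 → δ = (W + √(W² + 2kWh))/k
δ = (24.525 + √(601.48 + 66695.3))/4.2228 = (24.525 + 259.42)/4.2228 = 67.24 mm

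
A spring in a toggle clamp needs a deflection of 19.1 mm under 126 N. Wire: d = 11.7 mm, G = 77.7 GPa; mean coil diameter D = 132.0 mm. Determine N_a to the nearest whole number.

12

Required rate k = F/δ = 126/19.1 = 6.5969 N/mm
N_a = Gd⁴/(8D³k) = (77.7×10³ × 11.7⁴)/(8 × 132.0³ × 6.5969)
    = 1.45601e+09 / 1.21381e+08 = 12 → 12 coils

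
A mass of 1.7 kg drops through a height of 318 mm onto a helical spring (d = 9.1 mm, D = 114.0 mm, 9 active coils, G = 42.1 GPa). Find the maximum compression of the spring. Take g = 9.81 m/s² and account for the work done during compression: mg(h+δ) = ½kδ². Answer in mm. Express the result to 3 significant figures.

k = Gd⁴/(8D³N_a) = (42.1×10³)(9.1⁴)/(8·114.0³·9) = 2.7065 N/mm
W = mg = 1.7 × 9.81 = 16.677 N
½kδ² − Wδ − Wh = 0 → δ = (W + √(W² + 2kWh))/k
δ = (16.677 + √(278.12 + 28706.2))/2.7065 = (16.677 + 170.25)/2.7065 = 69.066 mm

69.1 mm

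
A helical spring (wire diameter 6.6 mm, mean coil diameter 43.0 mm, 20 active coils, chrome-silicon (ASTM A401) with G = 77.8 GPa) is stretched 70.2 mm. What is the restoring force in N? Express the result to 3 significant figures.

k = Gd⁴/(8D³N_a) = (77.8×10³)(6.6⁴)/(8·43.0³·20) = 11.605 N/mm
F = k·δ = 11.605 × 70.2 = 814.64 N

815 N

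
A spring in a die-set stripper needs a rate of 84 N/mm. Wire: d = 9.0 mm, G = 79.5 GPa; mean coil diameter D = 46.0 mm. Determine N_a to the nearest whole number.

N_a = Gd⁴/(8D³k) = (79.5×10³ × 9.0⁴)/(8 × 46.0³ × 84)
    = 5.216e+08 / 6.54098e+07 = 7.974 → 8 coils

8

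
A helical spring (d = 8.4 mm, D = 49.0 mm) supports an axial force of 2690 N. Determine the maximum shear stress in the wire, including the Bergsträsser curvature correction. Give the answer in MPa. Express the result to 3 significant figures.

Spring index C = D/d = 49.0/8.4 = 5.8333
K_B = (4C+2)/(4C−3) = 25.333/20.333 = 1.2459
τ₀ = 8FD/(πd³) = 8·2690·49.0/(π·8.4³) = 1.05448e+06/1862 = 566.31 MPa
τ_max = K·τ₀ = 1.2459 × 566.31 = 705.56 MPa

706 MPa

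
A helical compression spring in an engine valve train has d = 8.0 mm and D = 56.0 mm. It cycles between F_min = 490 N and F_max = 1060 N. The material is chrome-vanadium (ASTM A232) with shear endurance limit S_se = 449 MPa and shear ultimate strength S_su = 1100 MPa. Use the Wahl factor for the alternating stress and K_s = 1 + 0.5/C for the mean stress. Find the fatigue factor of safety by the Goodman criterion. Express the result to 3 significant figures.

C = D/d = 56.0/8.0 = 7.0000; K_W = (4C−1)/(4C−4)+0.615/C = 1.2129; K_s = 1+0.5/C = 1.0714
F_a = (F_max−F_min)/2 = 285 N; F_m = (F_max+F_min)/2 = 775 N
τ_a = K_W·8F_aD/(πd³) = 1.2129 × 79.379 = 96.275 MPa
τ_m = K_s·8F_mD/(πd³) = 1.0714 × 215.85 = 231.27 MPa
Goodman: 1/n_f = τ_a/S_se + τ_m/S_su = 96.275/449 + 231.27/1100 = 0.21442 + 0.21025 = 0.42467
n_f = 1/0.42467 = 2.355

2.35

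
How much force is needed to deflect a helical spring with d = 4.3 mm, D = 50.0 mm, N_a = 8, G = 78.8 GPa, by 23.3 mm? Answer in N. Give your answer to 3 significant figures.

k = Gd⁴/(8D³N_a) = (78.8×10³)(4.3⁴)/(8·50.0³·8) = 3.3675 N/mm
F = k·δ = 3.3675 × 23.3 = 78.463 N

78.5 N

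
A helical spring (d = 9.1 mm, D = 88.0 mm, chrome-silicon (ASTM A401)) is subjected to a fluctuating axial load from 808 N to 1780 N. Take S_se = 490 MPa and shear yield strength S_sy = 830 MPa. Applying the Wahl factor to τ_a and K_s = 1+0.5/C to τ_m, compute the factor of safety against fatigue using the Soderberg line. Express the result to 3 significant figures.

1.21

C = D/d = 88.0/9.1 = 9.6703; K_W = (4C−1)/(4C−4)+0.615/C = 1.1501; K_s = 1+0.5/C = 1.0517
F_a = (F_max−F_min)/2 = 486 N; F_m = (F_max+F_min)/2 = 1294 N
τ_a = K_W·8F_aD/(πd³) = 1.1501 × 144.52 = 166.21 MPa
τ_m = K_s·8F_mD/(πd³) = 1.0517 × 384.8 = 404.69 MPa
Soderberg: 1/n_f = τ_a/S_se + τ_m/S_sy = 166.21/490 + 404.69/830 = 0.33921 + 0.48758 = 0.8268
n_f = 1/0.8268 = 1.209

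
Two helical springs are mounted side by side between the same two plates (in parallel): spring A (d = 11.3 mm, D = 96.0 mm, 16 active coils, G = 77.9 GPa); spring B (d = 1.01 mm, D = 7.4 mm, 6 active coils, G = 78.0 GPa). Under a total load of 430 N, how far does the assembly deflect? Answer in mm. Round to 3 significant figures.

27.9 mm

k_A = Gd⁴/(8D³N_a) = (77.9×10³)(11.3⁴)/(8·96.0³·16) = 11.216 N/mm
k_B = Gd⁴/(8D³N_a) = (78.0×10³)(1.01⁴)/(8·7.4³·6) = 4.173 N/mm
Parallel: k_eq = 11.216 + 4.173 = 15.389 N/mm
δ = F/k_eq = 430/15.389 = 27.943 mm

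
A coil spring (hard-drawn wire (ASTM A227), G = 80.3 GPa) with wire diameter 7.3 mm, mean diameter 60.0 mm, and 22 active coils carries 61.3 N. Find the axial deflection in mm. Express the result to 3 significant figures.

k = Gd⁴/(8D³N_a) = (80.3×10³)(7.3⁴)/(8·60.0³·22) = 5.9985 N/mm
δ = F/k = 61.3 / 5.9985 = 10.219 mm

10.2 mm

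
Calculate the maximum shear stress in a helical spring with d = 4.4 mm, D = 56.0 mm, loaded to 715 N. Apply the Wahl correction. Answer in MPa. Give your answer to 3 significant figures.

1330 MPa

Spring index C = D/d = 56.0/4.4 = 12.7273
K_W = (4C−1)/(4C−4) + 0.615/C = 49.909/46.909 + 0.0483 = 1.1123
τ₀ = 8FD/(πd³) = 8·715·56.0/(π·4.4³) = 320320/267.61 = 1197 MPa
τ_max = K·τ₀ = 1.1123 × 1197 = 1331.3 MPa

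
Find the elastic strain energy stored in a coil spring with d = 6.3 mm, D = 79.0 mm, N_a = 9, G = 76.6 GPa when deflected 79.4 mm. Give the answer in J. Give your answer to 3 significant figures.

10.7 J

k = Gd⁴/(8D³N_a) = (76.6×10³)(6.3⁴)/(8·79.0³·9) = 3.3992 N/mm
U = ½kδ² = 0.5 × 3.3992 × 79.4² = 10715 N·mm = 10.715 J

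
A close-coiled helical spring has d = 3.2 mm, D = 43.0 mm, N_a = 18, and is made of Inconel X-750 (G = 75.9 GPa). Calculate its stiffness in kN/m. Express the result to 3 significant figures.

k = Gd⁴/(8D³N_a) = (75.9×10³ × 3.2⁴) / (8 × 43.0³ × 18)
  = 7.95869e+06 / 1.1449e+07 = 0.69514 N/mm

0.695 kN/m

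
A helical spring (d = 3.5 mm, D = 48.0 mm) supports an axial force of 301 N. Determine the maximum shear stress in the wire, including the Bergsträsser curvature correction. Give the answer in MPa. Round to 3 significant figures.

Spring index C = D/d = 48.0/3.5 = 13.7143
K_B = (4C+2)/(4C−3) = 56.857/51.857 = 1.0964
τ₀ = 8FD/(πd³) = 8·301·48.0/(π·3.5³) = 115584/134.7 = 858.11 MPa
τ_max = K·τ₀ = 1.0964 × 858.11 = 940.85 MPa

941 MPa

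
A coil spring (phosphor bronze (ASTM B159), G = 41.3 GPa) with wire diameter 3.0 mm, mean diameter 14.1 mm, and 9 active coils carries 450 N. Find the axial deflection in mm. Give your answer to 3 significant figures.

27.1 mm

k = Gd⁴/(8D³N_a) = (41.3×10³)(3.0⁴)/(8·14.1³·9) = 16.575 N/mm
δ = F/k = 450 / 16.575 = 27.15 mm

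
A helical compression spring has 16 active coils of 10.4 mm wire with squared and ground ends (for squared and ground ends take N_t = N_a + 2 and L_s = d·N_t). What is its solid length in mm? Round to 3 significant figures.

squared and ground ends: N_t = N_a + 2 = 16 + 2 = 18
L_s = d·N_t = 10.4 × 18 = 187.2 mm

187 mm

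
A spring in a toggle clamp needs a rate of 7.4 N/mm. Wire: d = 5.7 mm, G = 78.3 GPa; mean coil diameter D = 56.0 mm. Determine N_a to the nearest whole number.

8

N_a = Gd⁴/(8D³k) = (78.3×10³ × 5.7⁴)/(8 × 56.0³ × 7.4)
    = 8.26535e+07 / 1.03965e+07 = 7.95 → 8 coils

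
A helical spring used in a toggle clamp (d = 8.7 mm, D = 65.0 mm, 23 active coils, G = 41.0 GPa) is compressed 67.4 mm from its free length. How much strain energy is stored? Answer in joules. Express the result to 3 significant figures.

10.6 J

k = Gd⁴/(8D³N_a) = (41.0×10³)(8.7⁴)/(8·65.0³·23) = 4.6484 N/mm
U = ½kδ² = 0.5 × 4.6484 × 67.4² = 10558 N·mm = 10.558 J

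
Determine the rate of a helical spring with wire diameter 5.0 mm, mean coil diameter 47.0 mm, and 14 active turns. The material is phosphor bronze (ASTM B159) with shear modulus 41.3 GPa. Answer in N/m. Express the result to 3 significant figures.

k = Gd⁴/(8D³N_a) = (41.3×10³ × 5.0⁴) / (8 × 47.0³ × 14)
  = 2.58125e+07 / 1.16282e+07 = 2.2198 N/mm = 2219.8 N/m

2220 N/m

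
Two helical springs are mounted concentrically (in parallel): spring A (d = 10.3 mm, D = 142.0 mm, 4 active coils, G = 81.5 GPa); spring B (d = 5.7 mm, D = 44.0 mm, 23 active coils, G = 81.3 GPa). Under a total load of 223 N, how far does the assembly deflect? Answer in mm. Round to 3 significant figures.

14.4 mm

k_A = Gd⁴/(8D³N_a) = (81.5×10³)(10.3⁴)/(8·142.0³·4) = 10.011 N/mm
k_B = Gd⁴/(8D³N_a) = (81.3×10³)(5.7⁴)/(8·44.0³·23) = 5.4754 N/mm
Parallel: k_eq = 10.011 + 5.4754 = 15.487 N/mm
δ = F/k_eq = 223/15.487 = 14.399 mm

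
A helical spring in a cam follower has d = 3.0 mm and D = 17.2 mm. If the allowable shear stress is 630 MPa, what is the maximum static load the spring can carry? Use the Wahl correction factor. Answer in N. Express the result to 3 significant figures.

307 N

C = D/d = 17.2/3.0 = 5.7333
K_W = (4C−1)/(4C−4) + 0.615/C = 21.933/18.933 + 0.1073 = 1.2657
τ_max = K·8FD/(πd³) → F_max = τ_allow·πd³/(8DK)
F_max = 630·π·3.0³/(8·17.2·1.2657) = 53438/174.16 = 306.83 N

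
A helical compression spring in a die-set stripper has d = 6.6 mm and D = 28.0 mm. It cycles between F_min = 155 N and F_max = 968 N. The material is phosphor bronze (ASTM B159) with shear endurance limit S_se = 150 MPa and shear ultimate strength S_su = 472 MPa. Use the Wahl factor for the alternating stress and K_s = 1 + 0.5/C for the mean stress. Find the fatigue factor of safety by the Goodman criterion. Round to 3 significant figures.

0.797

C = D/d = 28.0/6.6 = 4.2424; K_W = (4C−1)/(4C−4)+0.615/C = 1.3763; K_s = 1+0.5/C = 1.1179
F_a = (F_max−F_min)/2 = 406.5 N; F_m = (F_max+F_min)/2 = 561.5 N
τ_a = K_W·8F_aD/(πd³) = 1.3763 × 100.82 = 138.75 MPa
τ_m = K_s·8F_mD/(πd³) = 1.1179 × 139.26 = 155.67 MPa
Goodman: 1/n_f = τ_a/S_se + τ_m/S_su = 138.75/150 + 155.67/472 = 0.92500 + 0.32981 = 1.2548
n_f = 1/1.2548 = 0.7969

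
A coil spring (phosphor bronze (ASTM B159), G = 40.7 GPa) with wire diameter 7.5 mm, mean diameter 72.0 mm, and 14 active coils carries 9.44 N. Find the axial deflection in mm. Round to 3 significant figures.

3.06 mm

k = Gd⁴/(8D³N_a) = (40.7×10³)(7.5⁴)/(8·72.0³·14) = 3.0805 N/mm
δ = F/k = 9.44 / 3.0805 = 3.0644 mm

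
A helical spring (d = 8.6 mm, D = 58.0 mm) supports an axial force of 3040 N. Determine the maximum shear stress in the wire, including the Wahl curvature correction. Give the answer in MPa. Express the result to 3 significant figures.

862 MPa

Spring index C = D/d = 58.0/8.6 = 6.7442
K_W = (4C−1)/(4C−4) + 0.615/C = 25.977/22.977 + 0.0912 = 1.2218
τ₀ = 8FD/(πd³) = 8·3040·58.0/(π·8.6³) = 1.41056e+06/1998.2 = 705.91 MPa
τ_max = K·τ₀ = 1.2218 × 705.91 = 862.44 MPa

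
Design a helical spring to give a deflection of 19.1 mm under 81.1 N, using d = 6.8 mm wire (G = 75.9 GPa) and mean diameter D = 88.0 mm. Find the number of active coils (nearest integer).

Required rate k = F/δ = 81.1/19.1 = 4.2461 N/mm
N_a = Gd⁴/(8D³k) = (75.9×10³ × 6.8⁴)/(8 × 88.0³ × 4.2461)
    = 1.62285e+08 / 2.31486e+07 = 7.011 → 7 coils

7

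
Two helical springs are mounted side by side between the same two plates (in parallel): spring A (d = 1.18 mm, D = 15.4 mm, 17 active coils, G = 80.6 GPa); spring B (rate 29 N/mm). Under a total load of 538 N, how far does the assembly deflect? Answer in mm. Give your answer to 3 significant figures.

k_A = Gd⁴/(8D³N_a) = (80.6×10³)(1.18⁴)/(8·15.4³·17) = 0.3146 N/mm
Parallel: k_eq = 0.3146 + 29 = 29.315 N/mm
δ = F/k_eq = 538/29.315 = 18.353 mm

18.4 mm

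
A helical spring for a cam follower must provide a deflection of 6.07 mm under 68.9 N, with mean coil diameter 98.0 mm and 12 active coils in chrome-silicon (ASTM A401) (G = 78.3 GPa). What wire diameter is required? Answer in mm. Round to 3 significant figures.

Required rate k = F/δ = 68.9/6.07 = 11.351 N/mm
d = (8D³N_a·k / G)^(1/4) = (8·98.0³·12·11.351 / (78.3×10³))^0.25
  = (13098)^0.25 = 10.6980 mm

10.7 mm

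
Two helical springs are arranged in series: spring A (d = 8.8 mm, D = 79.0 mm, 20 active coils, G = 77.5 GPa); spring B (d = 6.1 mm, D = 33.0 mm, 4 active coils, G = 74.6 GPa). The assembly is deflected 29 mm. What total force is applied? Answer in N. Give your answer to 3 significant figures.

160 N

k_A = Gd⁴/(8D³N_a) = (77.5×10³)(8.8⁴)/(8·79.0³·20) = 5.8916 N/mm
k_B = Gd⁴/(8D³N_a) = (74.6×10³)(6.1⁴)/(8·33.0³·4) = 89.819 N/mm
Series: 1/k_eq = 1/5.8916 + 1/89.819 = 0.18087; k_eq = 5.5289 N/mm
F = k_eq·δ = 5.5289·29 = 160.34 N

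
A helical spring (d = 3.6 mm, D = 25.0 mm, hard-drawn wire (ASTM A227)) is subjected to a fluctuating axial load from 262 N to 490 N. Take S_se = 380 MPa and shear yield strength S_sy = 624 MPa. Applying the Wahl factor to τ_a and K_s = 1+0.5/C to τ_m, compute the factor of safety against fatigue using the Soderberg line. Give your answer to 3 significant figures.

C = D/d = 25.0/3.6 = 6.9444; K_W = (4C−1)/(4C−4)+0.615/C = 1.2147; K_s = 1+0.5/C = 1.0720
F_a = (F_max−F_min)/2 = 114 N; F_m = (F_max+F_min)/2 = 376 N
τ_a = K_W·8F_aD/(πd³) = 1.2147 × 155.55 = 188.95 MPa
τ_m = K_s·8F_mD/(πd³) = 1.0720 × 513.05 = 549.99 MPa
Soderberg: 1/n_f = τ_a/S_se + τ_m/S_sy = 188.95/380 + 549.99/624 = 0.49725 + 0.88140 = 1.3786
n_f = 1/1.3786 = 0.7254

0.725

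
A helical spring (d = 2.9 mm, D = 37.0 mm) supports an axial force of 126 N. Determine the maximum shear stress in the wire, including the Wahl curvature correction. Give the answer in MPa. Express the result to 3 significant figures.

541 MPa

Spring index C = D/d = 37.0/2.9 = 12.7586
K_W = (4C−1)/(4C−4) + 0.615/C = 50.034/47.034 + 0.0482 = 1.1120
τ₀ = 8FD/(πd³) = 8·126·37.0/(π·2.9³) = 37296/76.62 = 486.76 MPa
τ_max = K·τ₀ = 1.1120 × 486.76 = 541.27 MPa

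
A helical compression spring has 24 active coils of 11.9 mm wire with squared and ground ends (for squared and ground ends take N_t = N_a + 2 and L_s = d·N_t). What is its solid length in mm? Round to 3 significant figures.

309 mm

squared and ground ends: N_t = N_a + 2 = 24 + 2 = 26
L_s = d·N_t = 11.9 × 26 = 309.4 mm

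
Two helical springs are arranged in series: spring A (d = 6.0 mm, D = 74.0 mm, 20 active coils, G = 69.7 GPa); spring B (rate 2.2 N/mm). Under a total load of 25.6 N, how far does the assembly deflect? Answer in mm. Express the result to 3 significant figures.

30.0 mm

k_A = Gd⁴/(8D³N_a) = (69.7×10³)(6.0⁴)/(8·74.0³·20) = 1.3932 N/mm
Series: 1/k_eq = 1/1.3932 + 1/2.2 = 1.1723; k_eq = 0.85302 N/mm
δ = F/k_eq = 25.6/0.85302 = 30.011 mm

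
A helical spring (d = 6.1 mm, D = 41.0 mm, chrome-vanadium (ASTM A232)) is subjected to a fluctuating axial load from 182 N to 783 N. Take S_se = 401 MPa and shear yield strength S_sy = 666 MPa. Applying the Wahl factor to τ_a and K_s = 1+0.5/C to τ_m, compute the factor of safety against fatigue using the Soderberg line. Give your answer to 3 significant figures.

1.28

C = D/d = 41.0/6.1 = 6.7213; K_W = (4C−1)/(4C−4)+0.615/C = 1.2226; K_s = 1+0.5/C = 1.0744
F_a = (F_max−F_min)/2 = 300.5 N; F_m = (F_max+F_min)/2 = 482.5 N
τ_a = K_W·8F_aD/(πd³) = 1.2226 × 138.22 = 168.99 MPa
τ_m = K_s·8F_mD/(πd³) = 1.0744 × 221.94 = 238.45 MPa
Soderberg: 1/n_f = τ_a/S_se + τ_m/S_sy = 168.99/401 + 238.45/666 = 0.42142 + 0.35803 = 0.77945
n_f = 1/0.77945 = 1.283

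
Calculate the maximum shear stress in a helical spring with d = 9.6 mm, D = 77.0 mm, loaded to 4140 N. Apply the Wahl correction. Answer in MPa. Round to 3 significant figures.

Spring index C = D/d = 77.0/9.6 = 8.0208
K_W = (4C−1)/(4C−4) + 0.615/C = 31.083/28.083 + 0.0767 = 1.1835
τ₀ = 8FD/(πd³) = 8·4140·77.0/(π·9.6³) = 2.55024e+06/2779.5 = 917.52 MPa
τ_max = K·τ₀ = 1.1835 × 917.52 = 1085.9 MPa

1090 MPa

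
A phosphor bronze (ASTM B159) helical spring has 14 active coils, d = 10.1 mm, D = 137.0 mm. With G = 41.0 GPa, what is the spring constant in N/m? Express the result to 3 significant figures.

1480 N/m

k = Gd⁴/(8D³N_a) = (41.0×10³ × 10.1⁴) / (8 × 137.0³ × 14)
  = 4.26648e+08 / 2.87992e+08 = 1.4815 N/mm = 1481.5 N/m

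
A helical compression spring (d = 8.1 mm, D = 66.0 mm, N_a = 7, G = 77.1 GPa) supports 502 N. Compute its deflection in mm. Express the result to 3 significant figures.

24.4 mm

k = Gd⁴/(8D³N_a) = (77.1×10³)(8.1⁴)/(8·66.0³·7) = 20.615 N/mm
δ = F/k = 502 / 20.615 = 24.352 mm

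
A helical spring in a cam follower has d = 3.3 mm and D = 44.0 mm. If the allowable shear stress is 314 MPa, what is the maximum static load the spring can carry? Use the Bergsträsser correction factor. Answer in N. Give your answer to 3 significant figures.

C = D/d = 44.0/3.3 = 13.3333
K_B = (4C+2)/(4C−3) = 55.333/50.333 = 1.0993
τ_max = K·8FD/(πd³) → F_max = τ_allow·πd³/(8DK)
F_max = 314·π·3.3³/(8·44.0·1.0993) = 35450/386.97 = 91.611 N

91.6 N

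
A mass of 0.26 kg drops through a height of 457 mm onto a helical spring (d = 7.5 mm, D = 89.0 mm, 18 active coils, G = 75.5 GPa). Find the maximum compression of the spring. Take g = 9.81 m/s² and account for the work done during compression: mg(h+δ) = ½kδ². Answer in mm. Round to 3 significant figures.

k = Gd⁴/(8D³N_a) = (75.5×10³)(7.5⁴)/(8·89.0³·18) = 2.3532 N/mm
W = mg = 0.26 × 9.81 = 2.5506 N
½kδ² − Wδ − Wh = 0 → δ = (W + √(W² + 2kWh))/k
δ = (2.5506 + √(6.5056 + 5485.9))/2.3532 = (2.5506 + 74.111)/2.3532 = 32.577 mm

32.6 mm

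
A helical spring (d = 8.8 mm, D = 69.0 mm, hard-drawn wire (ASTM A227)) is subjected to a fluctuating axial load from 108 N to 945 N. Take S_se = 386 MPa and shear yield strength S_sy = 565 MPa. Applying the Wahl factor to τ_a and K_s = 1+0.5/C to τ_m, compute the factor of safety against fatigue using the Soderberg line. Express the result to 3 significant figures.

C = D/d = 69.0/8.8 = 7.8409; K_W = (4C−1)/(4C−4)+0.615/C = 1.1881; K_s = 1+0.5/C = 1.0638
F_a = (F_max−F_min)/2 = 418.5 N; F_m = (F_max+F_min)/2 = 526.5 N
τ_a = K_W·8F_aD/(πd³) = 1.1881 × 107.9 = 128.2 MPa
τ_m = K_s·8F_mD/(πd³) = 1.0638 × 135.75 = 144.41 MPa
Soderberg: 1/n_f = τ_a/S_se + τ_m/S_sy = 128.2/386 + 144.41/565 = 0.33212 + 0.25559 = 0.5877
n_f = 1/0.5877 = 1.702

1.70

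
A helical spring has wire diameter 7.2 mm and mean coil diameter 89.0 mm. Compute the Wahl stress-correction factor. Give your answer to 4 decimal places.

C = D/d = 89.0/7.2 = 12.3611
K_W = (4C−1)/(4C−4) + 0.615/C = 48.444/45.444 + 0.0498 = 1.1158

1.1158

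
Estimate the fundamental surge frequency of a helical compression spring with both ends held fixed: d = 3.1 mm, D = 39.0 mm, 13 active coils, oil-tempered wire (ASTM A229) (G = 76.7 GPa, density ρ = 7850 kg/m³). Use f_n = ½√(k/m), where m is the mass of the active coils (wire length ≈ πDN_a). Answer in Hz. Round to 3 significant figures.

k = Gd⁴/(8D³N_a) = (76.7×10³)(3.1⁴)/(8·39.0³·13) = 1.1482 N/mm = 1148.2 N/m
Wire length L = πDN_a = π·39.0·13 = 1592.8 mm
m = ρ·(πd²/4)·L = 7850 × 7.5477×10⁻⁶ m² × 1.5928 m = 0.094371 kg
f_n = ½√(k/m) = 0.5·√(1148.2/0.094371) = 0.5·√(12167) = 55.151 Hz

55.2 Hz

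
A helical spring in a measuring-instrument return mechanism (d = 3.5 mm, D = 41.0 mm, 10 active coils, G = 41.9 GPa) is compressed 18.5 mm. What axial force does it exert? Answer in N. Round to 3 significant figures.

21.1 N

k = Gd⁴/(8D³N_a) = (41.9×10³)(3.5⁴)/(8·41.0³·10) = 1.1404 N/mm
F = k·δ = 1.1404 × 18.5 = 21.097 N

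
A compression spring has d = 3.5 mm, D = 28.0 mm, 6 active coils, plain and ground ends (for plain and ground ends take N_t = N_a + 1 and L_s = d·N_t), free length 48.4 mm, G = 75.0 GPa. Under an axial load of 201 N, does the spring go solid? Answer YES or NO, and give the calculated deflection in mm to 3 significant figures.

NO, δ = 18.8 mm

k = Gd⁴/(8D³N_a) = (75.0×10³)(3.5⁴)/(8·28.0³·6) = 10.681 N/mm
N_t = 7; L_s = 3.5·7 = 24.5 mm; δ_solid = L₀ − L_s = 48.4 − 24.5 = 23.9 mm
δ = F/k = 201/10.681 = 18.818 mm
δ < δ_solid → spring does not go solid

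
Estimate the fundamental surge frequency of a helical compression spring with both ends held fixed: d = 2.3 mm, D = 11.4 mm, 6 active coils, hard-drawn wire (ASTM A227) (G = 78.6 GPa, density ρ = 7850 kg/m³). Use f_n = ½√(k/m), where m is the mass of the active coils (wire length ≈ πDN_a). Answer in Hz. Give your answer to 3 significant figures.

k = Gd⁴/(8D³N_a) = (78.6×10³)(2.3⁴)/(8·11.4³·6) = 30.93 N/mm = 30930 N/m
Wire length L = πDN_a = π·11.4·6 = 214.88 mm
m = ρ·(πd²/4)·L = 7850 × 4.1548×10⁻⁶ m² × 0.21488 m = 0.0070084 kg
f_n = ½√(k/m) = 0.5·√(30930/0.0070084) = 0.5·√(4.4132e+06) = 1050.4 Hz

1050 Hz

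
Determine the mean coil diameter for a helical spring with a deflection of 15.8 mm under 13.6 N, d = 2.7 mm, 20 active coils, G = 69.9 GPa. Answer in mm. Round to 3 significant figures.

Required rate k = F/δ = 13.6/15.8 = 0.86076 N/mm
D = (Gd⁴/(8N_a·k))^(1/3) = (69.9×10³·2.7⁴/(8·20·0.86076))^(1/3)
  = (26973.1)^(1/3) = 29.9900 mm

30.0 mm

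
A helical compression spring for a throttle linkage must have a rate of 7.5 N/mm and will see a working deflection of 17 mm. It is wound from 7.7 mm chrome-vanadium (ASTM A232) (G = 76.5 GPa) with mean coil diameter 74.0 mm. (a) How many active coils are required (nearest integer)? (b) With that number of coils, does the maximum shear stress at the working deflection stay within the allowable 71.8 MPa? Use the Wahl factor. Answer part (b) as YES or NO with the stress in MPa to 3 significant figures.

(a) 11 coils; (b) YES, τ_max = 60.9 MPa

N_a = Gd⁴/(8D³k) = (76.5×10³)(7.7⁴)/(8·74.0³·7.5) = 11.06 → N_a = 11
Actual rate k = Gd⁴/(8D³·11) = 7.5413 N/mm
Working load F = kδ = 7.5413·17 = 128.2 N
C = 74.0/7.7 = 9.6104; K_W = (4C−1)/(4C−4)+0.615/C = 1.1511
τ_max = K_W·8FD/(πd³) = 1.1511·52.917 = 60.913 MPa
τ_max ≤ 71.8 MPa → acceptable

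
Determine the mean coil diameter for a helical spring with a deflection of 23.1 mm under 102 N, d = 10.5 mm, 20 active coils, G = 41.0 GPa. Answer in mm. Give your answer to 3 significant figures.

89.0 mm

Required rate k = F/δ = 102/23.1 = 4.4156 N/mm
D = (Gd⁴/(8N_a·k))^(1/3) = (41.0×10³·10.5⁴/(8·20·4.4156))^(1/3)
  = (705396)^(1/3) = 89.0180 mm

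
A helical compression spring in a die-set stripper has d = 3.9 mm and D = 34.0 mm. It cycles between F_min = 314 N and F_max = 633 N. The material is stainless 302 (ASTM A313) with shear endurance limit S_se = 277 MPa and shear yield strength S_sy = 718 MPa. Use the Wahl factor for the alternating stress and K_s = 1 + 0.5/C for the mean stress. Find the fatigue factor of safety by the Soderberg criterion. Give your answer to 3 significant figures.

0.500

C = D/d = 34.0/3.9 = 8.7179; K_W = (4C−1)/(4C−4)+0.615/C = 1.1677; K_s = 1+0.5/C = 1.0574
F_a = (F_max−F_min)/2 = 159.5 N; F_m = (F_max+F_min)/2 = 473.5 N
τ_a = K_W·8F_aD/(πd³) = 1.1677 × 232.8 = 271.85 MPa
τ_m = K_s·8F_mD/(πd³) = 1.0574 × 691.11 = 730.74 MPa
Soderberg: 1/n_f = τ_a/S_se + τ_m/S_sy = 271.85/277 + 730.74/718 = 0.98140 + 1.01775 = 1.9991
n_f = 1/1.9991 = 0.5002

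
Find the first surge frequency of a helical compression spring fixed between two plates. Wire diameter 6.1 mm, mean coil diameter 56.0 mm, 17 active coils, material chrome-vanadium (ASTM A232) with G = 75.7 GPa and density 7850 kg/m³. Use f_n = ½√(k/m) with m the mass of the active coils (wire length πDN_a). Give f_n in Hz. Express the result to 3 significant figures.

k = Gd⁴/(8D³N_a) = (75.7×10³)(6.1⁴)/(8·56.0³·17) = 4.3885 N/mm = 4388.5 N/m
Wire length L = πDN_a = π·56.0·17 = 2990.8 mm
m = ρ·(πd²/4)·L = 7850 × 29.225×10⁻⁶ m² × 2.9908 m = 0.68613 kg
f_n = ½√(k/m) = 0.5·√(4388.5/0.68613) = 0.5·√(6396) = 39.987 Hz

40.0 Hz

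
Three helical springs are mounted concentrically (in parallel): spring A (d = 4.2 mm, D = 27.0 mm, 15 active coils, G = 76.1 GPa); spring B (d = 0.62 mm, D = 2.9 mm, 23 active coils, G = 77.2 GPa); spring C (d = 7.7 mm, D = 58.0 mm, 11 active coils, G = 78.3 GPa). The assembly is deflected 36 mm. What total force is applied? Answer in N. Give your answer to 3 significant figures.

k_A = Gd⁴/(8D³N_a) = (76.1×10³)(4.2⁴)/(8·27.0³·15) = 10.026 N/mm
k_B = Gd⁴/(8D³N_a) = (77.2×10³)(0.62⁴)/(8·2.9³·23) = 2.542 N/mm
k_C = Gd⁴/(8D³N_a) = (78.3×10³)(7.7⁴)/(8·58.0³·11) = 16.031 N/mm
Parallel: k_eq = 10.026 + 2.542 + 16.031 = 28.598 N/mm
F = k_eq·δ = 28.598·36 = 1029.5 N

1030 N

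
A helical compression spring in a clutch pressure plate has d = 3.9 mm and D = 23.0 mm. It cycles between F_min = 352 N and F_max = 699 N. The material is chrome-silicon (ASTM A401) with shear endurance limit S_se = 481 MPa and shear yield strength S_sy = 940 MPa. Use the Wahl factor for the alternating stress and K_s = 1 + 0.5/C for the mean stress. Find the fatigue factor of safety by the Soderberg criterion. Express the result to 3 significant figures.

0.955

C = D/d = 23.0/3.9 = 5.8974; K_W = (4C−1)/(4C−4)+0.615/C = 1.2574; K_s = 1+0.5/C = 1.0848
F_a = (F_max−F_min)/2 = 173.5 N; F_m = (F_max+F_min)/2 = 525.5 N
τ_a = K_W·8F_aD/(πd³) = 1.2574 × 171.31 = 215.4 MPa
τ_m = K_s·8F_mD/(πd³) = 1.0848 × 518.86 = 562.85 MPa
Soderberg: 1/n_f = τ_a/S_se + τ_m/S_sy = 215.4/481 + 562.85/940 = 0.44783 + 0.59877 = 1.0466
n_f = 1/1.0466 = 0.9555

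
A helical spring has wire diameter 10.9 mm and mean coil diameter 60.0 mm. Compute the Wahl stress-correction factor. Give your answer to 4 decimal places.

1.2782

C = D/d = 60.0/10.9 = 5.5046
K_W = (4C−1)/(4C−4) + 0.615/C = 21.018/18.018 + 0.1117 = 1.2782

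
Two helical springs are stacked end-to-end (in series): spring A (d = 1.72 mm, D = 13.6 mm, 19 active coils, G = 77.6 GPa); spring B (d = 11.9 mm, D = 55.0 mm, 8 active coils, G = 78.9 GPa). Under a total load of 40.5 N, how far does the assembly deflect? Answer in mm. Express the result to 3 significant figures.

k_A = Gd⁴/(8D³N_a) = (77.6×10³)(1.72⁴)/(8·13.6³·19) = 1.7763 N/mm
k_B = Gd⁴/(8D³N_a) = (78.9×10³)(11.9⁴)/(8·55.0³·8) = 148.59 N/mm
Series: 1/k_eq = 1/1.7763 + 1/148.59 = 0.5697; k_eq = 1.7553 N/mm
δ = F/k_eq = 40.5/1.7553 = 23.073 mm

23.1 mm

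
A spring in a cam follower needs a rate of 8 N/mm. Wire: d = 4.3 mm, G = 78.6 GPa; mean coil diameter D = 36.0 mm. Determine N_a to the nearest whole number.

9

N_a = Gd⁴/(8D³k) = (78.6×10³ × 4.3⁴)/(8 × 36.0³ × 8)
    = 2.68718e+07 / 2.98598e+06 = 8.999 → 9 coils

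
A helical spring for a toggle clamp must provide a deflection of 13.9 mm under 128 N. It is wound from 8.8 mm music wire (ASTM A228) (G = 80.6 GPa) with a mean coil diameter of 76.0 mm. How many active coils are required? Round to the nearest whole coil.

Required rate k = F/δ = 128/13.9 = 9.2086 N/mm
N_a = Gd⁴/(8D³k) = (80.6×10³ × 8.8⁴)/(8 × 76.0³ × 9.2086)
    = 4.83354e+08 / 3.2339e+07 = 14.95 → 15 coils

15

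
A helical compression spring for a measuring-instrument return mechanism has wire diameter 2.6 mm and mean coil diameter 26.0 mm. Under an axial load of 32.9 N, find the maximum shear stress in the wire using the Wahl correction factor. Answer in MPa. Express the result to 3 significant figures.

Spring index C = D/d = 26.0/2.6 = 10.0000
K_W = (4C−1)/(4C−4) + 0.615/C = 39.000/36.000 + 0.0615 = 1.1448
τ₀ = 8FD/(πd³) = 8·32.9·26.0/(π·2.6³) = 6843.2/55.217 = 123.93 MPa
τ_max = K·τ₀ = 1.1448 × 123.93 = 141.88 MPa

142 MPa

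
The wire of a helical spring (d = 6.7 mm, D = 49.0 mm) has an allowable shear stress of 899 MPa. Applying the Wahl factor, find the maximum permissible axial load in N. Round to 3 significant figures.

1800 N

C = D/d = 49.0/6.7 = 7.3134
K_W = (4C−1)/(4C−4) + 0.615/C = 28.254/25.254 + 0.0841 = 1.2029
τ_max = K·8FD/(πd³) → F_max = τ_allow·πd³/(8DK)
F_max = 899·π·6.7³/(8·49.0·1.2029) = 8.4944e+05/471.53 = 1801.5 N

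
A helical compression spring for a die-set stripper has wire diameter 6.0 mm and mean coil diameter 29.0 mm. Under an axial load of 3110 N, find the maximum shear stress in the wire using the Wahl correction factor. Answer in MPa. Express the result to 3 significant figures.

1410 MPa

Spring index C = D/d = 29.0/6.0 = 4.8333
K_W = (4C−1)/(4C−4) + 0.615/C = 18.333/15.333 + 0.1272 = 1.3229
τ₀ = 8FD/(πd³) = 8·3110·29.0/(π·6.0³) = 721520/678.58 = 1063.3 MPa
τ_max = K·τ₀ = 1.3229 × 1063.3 = 1406.6 MPa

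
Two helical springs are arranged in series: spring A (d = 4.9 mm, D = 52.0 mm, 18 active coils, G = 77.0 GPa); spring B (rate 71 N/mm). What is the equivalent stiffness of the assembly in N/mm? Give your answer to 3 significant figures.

2.13 N/mm

k_A = Gd⁴/(8D³N_a) = (77.0×10³)(4.9⁴)/(8·52.0³·18) = 2.1923 N/mm
Series: 1/k_eq = 1/2.1923 + 1/71 = 0.47022; k_eq = 2.1266 N/mm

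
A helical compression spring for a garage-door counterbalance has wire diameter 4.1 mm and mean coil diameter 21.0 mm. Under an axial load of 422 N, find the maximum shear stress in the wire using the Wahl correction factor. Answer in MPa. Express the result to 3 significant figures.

Spring index C = D/d = 21.0/4.1 = 5.1220
K_W = (4C−1)/(4C−4) + 0.615/C = 19.488/16.488 + 0.1201 = 1.3020
τ₀ = 8FD/(πd³) = 8·422·21.0/(π·4.1³) = 70896/216.52 = 327.43 MPa
τ_max = K·τ₀ = 1.3020 × 327.43 = 426.32 MPa

426 MPa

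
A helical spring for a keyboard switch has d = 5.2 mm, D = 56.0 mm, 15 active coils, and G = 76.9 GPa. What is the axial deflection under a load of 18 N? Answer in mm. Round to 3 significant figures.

6.75 mm

k = Gd⁴/(8D³N_a) = (76.9×10³)(5.2⁴)/(8·56.0³·15) = 2.6681 N/mm
δ = F/k = 18 / 2.6681 = 6.7465 mm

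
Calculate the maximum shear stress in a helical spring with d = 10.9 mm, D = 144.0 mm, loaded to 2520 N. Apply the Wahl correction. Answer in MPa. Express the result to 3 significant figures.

791 MPa

Spring index C = D/d = 144.0/10.9 = 13.2110
K_W = (4C−1)/(4C−4) + 0.615/C = 51.844/48.844 + 0.0466 = 1.1080
τ₀ = 8FD/(πd³) = 8·2520·144.0/(π·10.9³) = 2.90304e+06/4068.5 = 713.55 MPa
τ_max = K·τ₀ = 1.1080 × 713.55 = 790.59 MPa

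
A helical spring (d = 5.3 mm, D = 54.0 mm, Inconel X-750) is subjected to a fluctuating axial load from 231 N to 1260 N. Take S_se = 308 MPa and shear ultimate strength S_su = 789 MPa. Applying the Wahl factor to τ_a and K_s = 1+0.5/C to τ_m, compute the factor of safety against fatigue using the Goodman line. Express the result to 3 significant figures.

C = D/d = 54.0/5.3 = 10.1887; K_W = (4C−1)/(4C−4)+0.615/C = 1.1420; K_s = 1+0.5/C = 1.0491
F_a = (F_max−F_min)/2 = 514.5 N; F_m = (F_max+F_min)/2 = 745.5 N
τ_a = K_W·8F_aD/(πd³) = 1.1420 × 475.22 = 542.69 MPa
τ_m = K_s·8F_mD/(πd³) = 1.0491 × 688.58 = 722.37 MPa
Goodman: 1/n_f = τ_a/S_se + τ_m/S_su = 542.69/308 + 722.37/789 = 1.76198 + 0.91555 = 2.6775
n_f = 1/2.6775 = 0.3735

0.373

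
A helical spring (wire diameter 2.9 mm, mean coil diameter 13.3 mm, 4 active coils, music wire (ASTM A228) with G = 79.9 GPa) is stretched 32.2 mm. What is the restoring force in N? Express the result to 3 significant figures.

2420 N

k = Gd⁴/(8D³N_a) = (79.9×10³)(2.9⁴)/(8·13.3³·4) = 75.064 N/mm
F = k·δ = 75.064 × 32.2 = 2417.1 N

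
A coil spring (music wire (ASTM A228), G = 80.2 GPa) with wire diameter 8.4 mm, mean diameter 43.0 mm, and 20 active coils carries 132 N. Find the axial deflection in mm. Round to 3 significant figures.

4.21 mm

k = Gd⁴/(8D³N_a) = (80.2×10³)(8.4⁴)/(8·43.0³·20) = 31.388 N/mm
δ = F/k = 132 / 31.388 = 4.2054 mm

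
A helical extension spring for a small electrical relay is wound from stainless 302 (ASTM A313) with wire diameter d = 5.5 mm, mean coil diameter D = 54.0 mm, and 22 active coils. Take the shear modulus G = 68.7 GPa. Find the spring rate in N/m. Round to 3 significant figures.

2270 N/m

k = Gd⁴/(8D³N_a) = (68.7×10³ × 5.5⁴) / (8 × 54.0³ × 22)
  = 6.28648e+07 / 2.77137e+07 = 2.2684 N/mm = 2268.4 N/m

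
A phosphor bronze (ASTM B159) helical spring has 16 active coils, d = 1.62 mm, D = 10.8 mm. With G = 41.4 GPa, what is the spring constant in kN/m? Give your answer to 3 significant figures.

1.77 kN/m

k = Gd⁴/(8D³N_a) = (41.4×10³ × 1.62⁴) / (8 × 10.8³ × 16)
  = 285141 / 161243 = 1.7684 N/mm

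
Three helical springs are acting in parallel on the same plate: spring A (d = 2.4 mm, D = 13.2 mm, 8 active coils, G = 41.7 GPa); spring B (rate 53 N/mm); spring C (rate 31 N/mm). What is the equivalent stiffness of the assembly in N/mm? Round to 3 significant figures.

93.4 N/mm

k_A = Gd⁴/(8D³N_a) = (41.7×10³)(2.4⁴)/(8·13.2³·8) = 9.3989 N/mm
Parallel: k_eq = 9.3989 + 53 + 31 = 93.399 N/mm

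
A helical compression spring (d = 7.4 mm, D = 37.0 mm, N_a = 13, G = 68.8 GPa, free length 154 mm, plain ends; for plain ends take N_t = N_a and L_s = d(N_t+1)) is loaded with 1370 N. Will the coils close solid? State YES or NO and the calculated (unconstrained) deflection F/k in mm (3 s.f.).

k = Gd⁴/(8D³N_a) = (68.8×10³)(7.4⁴)/(8·37.0³·13) = 39.163 N/mm
N_t = 13; L_s = 7.4·14 = 103.6 mm; δ_solid = L₀ − L_s = 154 − 103.6 = 50.4 mm
δ = F/k = 1370/39.163 = 34.982 mm
δ < δ_solid → spring does not go solid

NO, δ = 35.0 mm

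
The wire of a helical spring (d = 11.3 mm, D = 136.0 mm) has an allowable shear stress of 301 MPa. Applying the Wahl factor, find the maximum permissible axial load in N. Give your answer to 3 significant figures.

1120 N

C = D/d = 136.0/11.3 = 12.0354
K_W = (4C−1)/(4C−4) + 0.615/C = 47.142/44.142 + 0.0511 = 1.1191
τ_max = K·8FD/(πd³) → F_max = τ_allow·πd³/(8DK)
F_max = 301·π·11.3³/(8·136.0·1.1191) = 1.3644e+06/1217.5 = 1120.6 N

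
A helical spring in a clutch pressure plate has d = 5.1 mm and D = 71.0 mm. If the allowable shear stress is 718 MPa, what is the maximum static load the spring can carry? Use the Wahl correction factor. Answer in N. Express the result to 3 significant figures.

478 N

C = D/d = 71.0/5.1 = 13.9216
K_W = (4C−1)/(4C−4) + 0.615/C = 54.686/51.686 + 0.0442 = 1.1022
τ_max = K·8FD/(πd³) → F_max = τ_allow·πd³/(8DK)
F_max = 718·π·5.1³/(8·71.0·1.1022) = 2.9922e+05/626.06 = 477.93 N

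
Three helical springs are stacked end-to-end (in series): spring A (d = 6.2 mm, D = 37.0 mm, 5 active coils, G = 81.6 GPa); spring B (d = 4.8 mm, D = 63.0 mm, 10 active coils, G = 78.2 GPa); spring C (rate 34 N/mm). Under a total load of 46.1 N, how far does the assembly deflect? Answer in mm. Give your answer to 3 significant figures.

k_A = Gd⁴/(8D³N_a) = (81.6×10³)(6.2⁴)/(8·37.0³·5) = 59.51 N/mm
k_B = Gd⁴/(8D³N_a) = (78.2×10³)(4.8⁴)/(8·63.0³·10) = 2.0752 N/mm
Series: 1/k_eq = 1/59.51 + 1/2.0752 + 1/34 = 0.5281; k_eq = 1.8936 N/mm
δ = F/k_eq = 46.1/1.8936 = 24.345 mm

24.3 mm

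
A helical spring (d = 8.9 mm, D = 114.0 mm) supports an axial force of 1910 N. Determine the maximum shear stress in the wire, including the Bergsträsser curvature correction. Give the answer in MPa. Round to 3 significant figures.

Spring index C = D/d = 114.0/8.9 = 12.8090
K_B = (4C+2)/(4C−3) = 53.236/48.236 = 1.1037
τ₀ = 8FD/(πd³) = 8·1910·114.0/(π·8.9³) = 1.74192e+06/2214.7 = 786.52 MPa
τ_max = K·τ₀ = 1.1037 × 786.52 = 868.05 MPa

868 MPa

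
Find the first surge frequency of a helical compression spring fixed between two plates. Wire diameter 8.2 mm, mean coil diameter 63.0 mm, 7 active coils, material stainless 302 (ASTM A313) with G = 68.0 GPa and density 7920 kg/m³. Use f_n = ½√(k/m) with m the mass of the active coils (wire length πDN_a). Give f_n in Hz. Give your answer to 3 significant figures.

k = Gd⁴/(8D³N_a) = (68.0×10³)(8.2⁴)/(8·63.0³·7) = 21.956 N/mm = 21956 N/m
Wire length L = πDN_a = π·63.0·7 = 1385.4 mm
m = ρ·(πd²/4)·L = 7920 × 52.81×10⁻⁶ m² × 1.3854 m = 0.57947 kg
f_n = ½√(k/m) = 0.5·√(21956/0.57947) = 0.5·√(37890) = 97.327 Hz

97.3 Hz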